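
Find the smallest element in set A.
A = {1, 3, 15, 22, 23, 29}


Set A = {1, 3, 15, 22, 23, 29}
Elements in ascending order: 1, 3, 15, 22, 23, 29
The smallest element is 1.

1


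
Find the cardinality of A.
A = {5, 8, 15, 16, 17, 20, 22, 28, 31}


Set A = {5, 8, 15, 16, 17, 20, 22, 28, 31}
Listing elements: 5, 8, 15, 16, 17, 20, 22, 28, 31
Counting: 9 elements
|A| = 9

9


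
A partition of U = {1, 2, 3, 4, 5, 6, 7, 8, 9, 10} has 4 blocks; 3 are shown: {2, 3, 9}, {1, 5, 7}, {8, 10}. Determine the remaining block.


U = {1, 2, 3, 4, 5, 6, 7, 8, 9, 10}
Shown blocks: {2, 3, 9}, {1, 5, 7}, {8, 10}
A partition's blocks are pairwise disjoint and cover U, so the missing block = U \ (union of shown blocks).
Union of shown blocks: {1, 2, 3, 5, 7, 8, 9, 10}
Missing block = U \ (union) = {4, 6}

{4, 6}


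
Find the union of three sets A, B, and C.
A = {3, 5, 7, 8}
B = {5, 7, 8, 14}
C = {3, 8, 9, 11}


Set A = {3, 5, 7, 8}
Set B = {5, 7, 8, 14}
Set C = {3, 8, 9, 11}
First, A ∪ B = {3, 5, 7, 8, 14}
Then, (A ∪ B) ∪ C = {3, 5, 7, 8, 9, 11, 14}

{3, 5, 7, 8, 9, 11, 14}


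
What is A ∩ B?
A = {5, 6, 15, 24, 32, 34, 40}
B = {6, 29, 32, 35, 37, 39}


Set A = {5, 6, 15, 24, 32, 34, 40}
Set B = {6, 29, 32, 35, 37, 39}
A ∩ B includes only elements in both sets.
Check each element of A against B:
5 ✗, 6 ✓, 15 ✗, 24 ✗, 32 ✓, 34 ✗, 40 ✗
A ∩ B = {6, 32}

{6, 32}


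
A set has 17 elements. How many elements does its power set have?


The set has 17 elements.
The power set contains all possible subsets.
|P(A)| = 2^|A| = 2^17 = 131072

131072


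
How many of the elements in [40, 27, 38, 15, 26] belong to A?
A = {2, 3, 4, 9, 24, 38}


Set A = {2, 3, 4, 9, 24, 38}
Candidates: [40, 27, 38, 15, 26]
Check each candidate:
40 ∉ A, 27 ∉ A, 38 ∈ A, 15 ∉ A, 26 ∉ A
Count of candidates in A: 1

1


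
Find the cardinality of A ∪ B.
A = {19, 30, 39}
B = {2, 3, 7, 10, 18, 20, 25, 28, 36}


Set A = {19, 30, 39}, |A| = 3
Set B = {2, 3, 7, 10, 18, 20, 25, 28, 36}, |B| = 9
A ∩ B = {}, |A ∩ B| = 0
|A ∪ B| = |A| + |B| - |A ∩ B| = 3 + 9 - 0 = 12

12


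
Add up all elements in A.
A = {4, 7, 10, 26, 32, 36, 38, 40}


Set A = {4, 7, 10, 26, 32, 36, 38, 40}
Sum = 4 + 7 + 10 + 26 + 32 + 36 + 38 + 40 = 193

193


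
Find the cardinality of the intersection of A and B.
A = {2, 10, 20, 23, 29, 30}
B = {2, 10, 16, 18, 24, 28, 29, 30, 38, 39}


Set A = {2, 10, 20, 23, 29, 30}
Set B = {2, 10, 16, 18, 24, 28, 29, 30, 38, 39}
A ∩ B = {2, 10, 29, 30}
|A ∩ B| = 4

4


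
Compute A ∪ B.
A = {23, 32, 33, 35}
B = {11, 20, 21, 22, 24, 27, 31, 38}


Set A = {23, 32, 33, 35}
Set B = {11, 20, 21, 22, 24, 27, 31, 38}
A ∪ B includes all elements in either set.
Elements from A: {23, 32, 33, 35}
Elements from B not already included: {11, 20, 21, 22, 24, 27, 31, 38}
A ∪ B = {11, 20, 21, 22, 23, 24, 27, 31, 32, 33, 35, 38}

{11, 20, 21, 22, 23, 24, 27, 31, 32, 33, 35, 38}


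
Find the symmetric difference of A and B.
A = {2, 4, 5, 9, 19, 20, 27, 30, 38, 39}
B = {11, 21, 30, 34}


Set A = {2, 4, 5, 9, 19, 20, 27, 30, 38, 39}
Set B = {11, 21, 30, 34}
A △ B = (A \ B) ∪ (B \ A)
Elements in A but not B: {2, 4, 5, 9, 19, 20, 27, 38, 39}
Elements in B but not A: {11, 21, 34}
A △ B = {2, 4, 5, 9, 11, 19, 20, 21, 27, 34, 38, 39}

{2, 4, 5, 9, 11, 19, 20, 21, 27, 34, 38, 39}


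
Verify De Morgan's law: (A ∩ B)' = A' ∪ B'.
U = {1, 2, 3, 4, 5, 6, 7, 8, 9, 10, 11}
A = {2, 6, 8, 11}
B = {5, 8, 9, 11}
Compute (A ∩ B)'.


U = {1, 2, 3, 4, 5, 6, 7, 8, 9, 10, 11}
A = {2, 6, 8, 11}, B = {5, 8, 9, 11}
A ∩ B = {8, 11}
(A ∩ B)' = U \ (A ∩ B) = {1, 2, 3, 4, 5, 6, 7, 9, 10}
Verification via A' ∪ B': A' = {1, 3, 4, 5, 7, 9, 10}, B' = {1, 2, 3, 4, 6, 7, 10}
A' ∪ B' = {1, 2, 3, 4, 5, 6, 7, 9, 10} ✓

{1, 2, 3, 4, 5, 6, 7, 9, 10}


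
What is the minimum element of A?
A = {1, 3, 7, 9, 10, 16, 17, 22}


Set A = {1, 3, 7, 9, 10, 16, 17, 22}
Elements in ascending order: 1, 3, 7, 9, 10, 16, 17, 22
The smallest element is 1.

1


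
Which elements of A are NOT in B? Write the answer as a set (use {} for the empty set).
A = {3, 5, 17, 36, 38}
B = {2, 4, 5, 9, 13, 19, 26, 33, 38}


Set A = {3, 5, 17, 36, 38}
Set B = {2, 4, 5, 9, 13, 19, 26, 33, 38}
Check each element of A against B:
3 ∉ B (include), 5 ∈ B, 17 ∉ B (include), 36 ∉ B (include), 38 ∈ B
Elements of A not in B: {3, 17, 36}

{3, 17, 36}


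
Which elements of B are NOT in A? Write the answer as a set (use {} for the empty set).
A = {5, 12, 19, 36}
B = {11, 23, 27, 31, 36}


Set A = {5, 12, 19, 36}
Set B = {11, 23, 27, 31, 36}
Check each element of B against A:
11 ∉ A (include), 23 ∉ A (include), 27 ∉ A (include), 31 ∉ A (include), 36 ∈ A
Elements of B not in A: {11, 23, 27, 31}

{11, 23, 27, 31}


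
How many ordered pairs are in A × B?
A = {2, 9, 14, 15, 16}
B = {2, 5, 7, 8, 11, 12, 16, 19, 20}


Set A = {2, 9, 14, 15, 16} has 5 elements.
Set B = {2, 5, 7, 8, 11, 12, 16, 19, 20} has 9 elements.
|A × B| = |A| × |B| = 5 × 9 = 45

45


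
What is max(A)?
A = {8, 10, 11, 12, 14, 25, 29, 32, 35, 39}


Set A = {8, 10, 11, 12, 14, 25, 29, 32, 35, 39}
Elements in ascending order: 8, 10, 11, 12, 14, 25, 29, 32, 35, 39
The largest element is 39.

39


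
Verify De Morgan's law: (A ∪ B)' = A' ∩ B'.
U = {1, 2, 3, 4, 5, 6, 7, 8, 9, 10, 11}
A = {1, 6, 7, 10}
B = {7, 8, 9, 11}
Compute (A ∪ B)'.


U = {1, 2, 3, 4, 5, 6, 7, 8, 9, 10, 11}
A = {1, 6, 7, 10}, B = {7, 8, 9, 11}
A ∪ B = {1, 6, 7, 8, 9, 10, 11}
(A ∪ B)' = U \ (A ∪ B) = {2, 3, 4, 5}
Verification via A' ∩ B': A' = {2, 3, 4, 5, 8, 9, 11}, B' = {1, 2, 3, 4, 5, 6, 10}
A' ∩ B' = {2, 3, 4, 5} ✓

{2, 3, 4, 5}


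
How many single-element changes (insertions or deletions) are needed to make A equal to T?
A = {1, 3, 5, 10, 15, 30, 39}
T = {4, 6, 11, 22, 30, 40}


Set A = {1, 3, 5, 10, 15, 30, 39}
Set T = {4, 6, 11, 22, 30, 40}
Elements to remove from A (in A, not in T): {1, 3, 5, 10, 15, 39} → 6 removals
Elements to add to A (in T, not in A): {4, 6, 11, 22, 40} → 5 additions
Total edits = 6 + 5 = 11

11


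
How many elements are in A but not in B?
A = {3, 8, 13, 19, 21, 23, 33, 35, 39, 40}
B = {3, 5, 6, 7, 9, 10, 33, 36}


Set A = {3, 8, 13, 19, 21, 23, 33, 35, 39, 40}
Set B = {3, 5, 6, 7, 9, 10, 33, 36}
A \ B = {8, 13, 19, 21, 23, 35, 39, 40}
|A \ B| = 8

8


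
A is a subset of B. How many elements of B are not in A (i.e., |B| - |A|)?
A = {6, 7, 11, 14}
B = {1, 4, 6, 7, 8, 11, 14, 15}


Set A = {6, 7, 11, 14}, |A| = 4
Set B = {1, 4, 6, 7, 8, 11, 14, 15}, |B| = 8
Since A ⊆ B: B \ A = {1, 4, 8, 15}
|B| - |A| = 8 - 4 = 4

4


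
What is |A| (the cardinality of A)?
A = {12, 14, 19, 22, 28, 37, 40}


Set A = {12, 14, 19, 22, 28, 37, 40}
Listing elements: 12, 14, 19, 22, 28, 37, 40
Counting: 7 elements
|A| = 7

7


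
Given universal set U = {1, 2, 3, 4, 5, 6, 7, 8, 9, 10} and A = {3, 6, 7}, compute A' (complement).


Universal set U = {1, 2, 3, 4, 5, 6, 7, 8, 9, 10}
Set A = {3, 6, 7}
A' = U \ A = elements in U but not in A
Checking each element of U:
1 (not in A, include), 2 (not in A, include), 3 (in A, exclude), 4 (not in A, include), 5 (not in A, include), 6 (in A, exclude), 7 (in A, exclude), 8 (not in A, include), 9 (not in A, include), 10 (not in A, include)
A' = {1, 2, 4, 5, 8, 9, 10}

{1, 2, 4, 5, 8, 9, 10}


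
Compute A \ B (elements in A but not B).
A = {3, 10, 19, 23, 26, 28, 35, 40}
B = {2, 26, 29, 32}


Set A = {3, 10, 19, 23, 26, 28, 35, 40}
Set B = {2, 26, 29, 32}
A \ B includes elements in A that are not in B.
Check each element of A:
3 (not in B, keep), 10 (not in B, keep), 19 (not in B, keep), 23 (not in B, keep), 26 (in B, remove), 28 (not in B, keep), 35 (not in B, keep), 40 (not in B, keep)
A \ B = {3, 10, 19, 23, 28, 35, 40}

{3, 10, 19, 23, 28, 35, 40}


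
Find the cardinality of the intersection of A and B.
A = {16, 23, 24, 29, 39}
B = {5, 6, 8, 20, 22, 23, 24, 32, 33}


Set A = {16, 23, 24, 29, 39}
Set B = {5, 6, 8, 20, 22, 23, 24, 32, 33}
A ∩ B = {23, 24}
|A ∩ B| = 2

2


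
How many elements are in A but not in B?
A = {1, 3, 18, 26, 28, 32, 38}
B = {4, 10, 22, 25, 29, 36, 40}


Set A = {1, 3, 18, 26, 28, 32, 38}
Set B = {4, 10, 22, 25, 29, 36, 40}
A \ B = {1, 3, 18, 26, 28, 32, 38}
|A \ B| = 7

7


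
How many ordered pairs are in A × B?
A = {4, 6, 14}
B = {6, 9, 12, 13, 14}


Set A = {4, 6, 14} has 3 elements.
Set B = {6, 9, 12, 13, 14} has 5 elements.
|A × B| = |A| × |B| = 3 × 5 = 15

15


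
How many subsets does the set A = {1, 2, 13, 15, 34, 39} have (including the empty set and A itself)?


Set A = {1, 2, 13, 15, 34, 39}
|A| = 6
The power set P(A) contains all subsets of A.
|P(A)| = 2^|A| = 2^6 = 64

64


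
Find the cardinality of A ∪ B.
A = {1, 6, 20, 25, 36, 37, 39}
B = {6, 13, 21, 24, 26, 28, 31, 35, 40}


Set A = {1, 6, 20, 25, 36, 37, 39}, |A| = 7
Set B = {6, 13, 21, 24, 26, 28, 31, 35, 40}, |B| = 9
A ∩ B = {6}, |A ∩ B| = 1
|A ∪ B| = |A| + |B| - |A ∩ B| = 7 + 9 - 1 = 15

15


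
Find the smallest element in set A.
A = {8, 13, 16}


Set A = {8, 13, 16}
Elements in ascending order: 8, 13, 16
The smallest element is 8.

8


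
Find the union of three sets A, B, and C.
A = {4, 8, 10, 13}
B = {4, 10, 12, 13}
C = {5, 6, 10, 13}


Set A = {4, 8, 10, 13}
Set B = {4, 10, 12, 13}
Set C = {5, 6, 10, 13}
First, A ∪ B = {4, 8, 10, 12, 13}
Then, (A ∪ B) ∪ C = {4, 5, 6, 8, 10, 12, 13}

{4, 5, 6, 8, 10, 12, 13}


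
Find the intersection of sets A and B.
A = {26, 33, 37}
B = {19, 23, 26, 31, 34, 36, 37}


Set A = {26, 33, 37}
Set B = {19, 23, 26, 31, 34, 36, 37}
A ∩ B includes only elements in both sets.
Check each element of A against B:
26 ✓, 33 ✗, 37 ✓
A ∩ B = {26, 37}

{26, 37}


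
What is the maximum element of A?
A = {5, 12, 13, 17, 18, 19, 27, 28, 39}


Set A = {5, 12, 13, 17, 18, 19, 27, 28, 39}
Elements in ascending order: 5, 12, 13, 17, 18, 19, 27, 28, 39
The largest element is 39.

39


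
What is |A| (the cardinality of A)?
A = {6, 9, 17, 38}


Set A = {6, 9, 17, 38}
Listing elements: 6, 9, 17, 38
Counting: 4 elements
|A| = 4

4


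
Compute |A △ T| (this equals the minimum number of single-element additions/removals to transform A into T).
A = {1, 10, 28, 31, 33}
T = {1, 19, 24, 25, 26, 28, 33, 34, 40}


Set A = {1, 10, 28, 31, 33}
Set T = {1, 19, 24, 25, 26, 28, 33, 34, 40}
Elements to remove from A (in A, not in T): {10, 31} → 2 removals
Elements to add to A (in T, not in A): {19, 24, 25, 26, 34, 40} → 6 additions
Total edits = 2 + 6 = 8

8


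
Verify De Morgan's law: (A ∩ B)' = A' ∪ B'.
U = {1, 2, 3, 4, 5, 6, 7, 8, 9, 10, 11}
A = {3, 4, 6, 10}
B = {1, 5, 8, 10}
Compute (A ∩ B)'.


U = {1, 2, 3, 4, 5, 6, 7, 8, 9, 10, 11}
A = {3, 4, 6, 10}, B = {1, 5, 8, 10}
A ∩ B = {10}
(A ∩ B)' = U \ (A ∩ B) = {1, 2, 3, 4, 5, 6, 7, 8, 9, 11}
Verification via A' ∪ B': A' = {1, 2, 5, 7, 8, 9, 11}, B' = {2, 3, 4, 6, 7, 9, 11}
A' ∪ B' = {1, 2, 3, 4, 5, 6, 7, 8, 9, 11} ✓

{1, 2, 3, 4, 5, 6, 7, 8, 9, 11}


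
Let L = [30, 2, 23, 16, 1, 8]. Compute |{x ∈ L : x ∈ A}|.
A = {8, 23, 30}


Set A = {8, 23, 30}
Candidates: [30, 2, 23, 16, 1, 8]
Check each candidate:
30 ∈ A, 2 ∉ A, 23 ∈ A, 16 ∉ A, 1 ∉ A, 8 ∈ A
Count of candidates in A: 3

3


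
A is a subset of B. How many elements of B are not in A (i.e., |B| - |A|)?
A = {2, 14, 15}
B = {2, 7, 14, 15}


Set A = {2, 14, 15}, |A| = 3
Set B = {2, 7, 14, 15}, |B| = 4
Since A ⊆ B: B \ A = {7}
|B| - |A| = 4 - 3 = 1

1


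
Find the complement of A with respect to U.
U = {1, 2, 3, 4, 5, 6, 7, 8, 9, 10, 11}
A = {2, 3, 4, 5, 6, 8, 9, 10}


Universal set U = {1, 2, 3, 4, 5, 6, 7, 8, 9, 10, 11}
Set A = {2, 3, 4, 5, 6, 8, 9, 10}
A' = U \ A = elements in U but not in A
Checking each element of U:
1 (not in A, include), 2 (in A, exclude), 3 (in A, exclude), 4 (in A, exclude), 5 (in A, exclude), 6 (in A, exclude), 7 (not in A, include), 8 (in A, exclude), 9 (in A, exclude), 10 (in A, exclude), 11 (not in A, include)
A' = {1, 7, 11}

{1, 7, 11}


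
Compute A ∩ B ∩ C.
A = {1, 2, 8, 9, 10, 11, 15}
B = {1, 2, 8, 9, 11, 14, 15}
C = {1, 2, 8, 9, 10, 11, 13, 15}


Set A = {1, 2, 8, 9, 10, 11, 15}
Set B = {1, 2, 8, 9, 11, 14, 15}
Set C = {1, 2, 8, 9, 10, 11, 13, 15}
First, A ∩ B = {1, 2, 8, 9, 11, 15}
Then, (A ∩ B) ∩ C = {1, 2, 8, 9, 11, 15}

{1, 2, 8, 9, 11, 15}


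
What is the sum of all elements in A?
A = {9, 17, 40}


Set A = {9, 17, 40}
Sum = 9 + 17 + 40 = 66

66


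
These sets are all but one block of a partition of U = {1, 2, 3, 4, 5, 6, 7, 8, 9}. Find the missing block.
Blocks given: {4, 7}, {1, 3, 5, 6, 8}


U = {1, 2, 3, 4, 5, 6, 7, 8, 9}
Shown blocks: {4, 7}, {1, 3, 5, 6, 8}
A partition's blocks are pairwise disjoint and cover U, so the missing block = U \ (union of shown blocks).
Union of shown blocks: {1, 3, 4, 5, 6, 7, 8}
Missing block = U \ (union) = {2, 9}

{2, 9}


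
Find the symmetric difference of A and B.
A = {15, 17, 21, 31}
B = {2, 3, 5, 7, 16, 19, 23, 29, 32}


Set A = {15, 17, 21, 31}
Set B = {2, 3, 5, 7, 16, 19, 23, 29, 32}
A △ B = (A \ B) ∪ (B \ A)
Elements in A but not B: {15, 17, 21, 31}
Elements in B but not A: {2, 3, 5, 7, 16, 19, 23, 29, 32}
A △ B = {2, 3, 5, 7, 15, 16, 17, 19, 21, 23, 29, 31, 32}

{2, 3, 5, 7, 15, 16, 17, 19, 21, 23, 29, 31, 32}


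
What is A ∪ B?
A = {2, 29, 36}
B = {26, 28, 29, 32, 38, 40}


Set A = {2, 29, 36}
Set B = {26, 28, 29, 32, 38, 40}
A ∪ B includes all elements in either set.
Elements from A: {2, 29, 36}
Elements from B not already included: {26, 28, 32, 38, 40}
A ∪ B = {2, 26, 28, 29, 32, 36, 38, 40}

{2, 26, 28, 29, 32, 36, 38, 40}


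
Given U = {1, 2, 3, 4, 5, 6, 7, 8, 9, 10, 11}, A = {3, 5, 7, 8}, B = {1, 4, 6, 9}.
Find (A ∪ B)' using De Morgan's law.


U = {1, 2, 3, 4, 5, 6, 7, 8, 9, 10, 11}
A = {3, 5, 7, 8}, B = {1, 4, 6, 9}
A ∪ B = {1, 3, 4, 5, 6, 7, 8, 9}
(A ∪ B)' = U \ (A ∪ B) = {2, 10, 11}
Verification via A' ∩ B': A' = {1, 2, 4, 6, 9, 10, 11}, B' = {2, 3, 5, 7, 8, 10, 11}
A' ∩ B' = {2, 10, 11} ✓

{2, 10, 11}


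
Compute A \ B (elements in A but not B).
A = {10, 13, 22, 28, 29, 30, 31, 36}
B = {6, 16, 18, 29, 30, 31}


Set A = {10, 13, 22, 28, 29, 30, 31, 36}
Set B = {6, 16, 18, 29, 30, 31}
A \ B includes elements in A that are not in B.
Check each element of A:
10 (not in B, keep), 13 (not in B, keep), 22 (not in B, keep), 28 (not in B, keep), 29 (in B, remove), 30 (in B, remove), 31 (in B, remove), 36 (not in B, keep)
A \ B = {10, 13, 22, 28, 36}

{10, 13, 22, 28, 36}


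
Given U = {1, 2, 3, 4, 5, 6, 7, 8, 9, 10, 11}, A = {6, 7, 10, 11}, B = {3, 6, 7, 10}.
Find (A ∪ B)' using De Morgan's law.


U = {1, 2, 3, 4, 5, 6, 7, 8, 9, 10, 11}
A = {6, 7, 10, 11}, B = {3, 6, 7, 10}
A ∪ B = {3, 6, 7, 10, 11}
(A ∪ B)' = U \ (A ∪ B) = {1, 2, 4, 5, 8, 9}
Verification via A' ∩ B': A' = {1, 2, 3, 4, 5, 8, 9}, B' = {1, 2, 4, 5, 8, 9, 11}
A' ∩ B' = {1, 2, 4, 5, 8, 9} ✓

{1, 2, 4, 5, 8, 9}


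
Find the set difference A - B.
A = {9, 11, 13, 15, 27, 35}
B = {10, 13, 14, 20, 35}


Set A = {9, 11, 13, 15, 27, 35}
Set B = {10, 13, 14, 20, 35}
A \ B includes elements in A that are not in B.
Check each element of A:
9 (not in B, keep), 11 (not in B, keep), 13 (in B, remove), 15 (not in B, keep), 27 (not in B, keep), 35 (in B, remove)
A \ B = {9, 11, 15, 27}

{9, 11, 15, 27}


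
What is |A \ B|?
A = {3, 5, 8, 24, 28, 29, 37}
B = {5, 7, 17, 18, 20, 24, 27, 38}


Set A = {3, 5, 8, 24, 28, 29, 37}
Set B = {5, 7, 17, 18, 20, 24, 27, 38}
A \ B = {3, 8, 28, 29, 37}
|A \ B| = 5

5


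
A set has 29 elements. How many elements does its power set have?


The set has 29 elements.
The power set contains all possible subsets.
|P(A)| = 2^|A| = 2^29 = 536870912

536870912


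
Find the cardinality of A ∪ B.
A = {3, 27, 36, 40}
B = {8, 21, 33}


Set A = {3, 27, 36, 40}, |A| = 4
Set B = {8, 21, 33}, |B| = 3
A ∩ B = {}, |A ∩ B| = 0
|A ∪ B| = |A| + |B| - |A ∩ B| = 4 + 3 - 0 = 7

7


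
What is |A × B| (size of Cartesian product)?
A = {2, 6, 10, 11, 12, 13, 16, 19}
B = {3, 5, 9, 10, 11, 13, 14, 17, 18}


Set A = {2, 6, 10, 11, 12, 13, 16, 19} has 8 elements.
Set B = {3, 5, 9, 10, 11, 13, 14, 17, 18} has 9 elements.
|A × B| = |A| × |B| = 8 × 9 = 72

72


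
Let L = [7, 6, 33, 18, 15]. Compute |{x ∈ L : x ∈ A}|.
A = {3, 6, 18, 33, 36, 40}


Set A = {3, 6, 18, 33, 36, 40}
Candidates: [7, 6, 33, 18, 15]
Check each candidate:
7 ∉ A, 6 ∈ A, 33 ∈ A, 18 ∈ A, 15 ∉ A
Count of candidates in A: 3

3


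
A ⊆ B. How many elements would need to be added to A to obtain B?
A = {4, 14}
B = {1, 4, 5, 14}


Set A = {4, 14}, |A| = 2
Set B = {1, 4, 5, 14}, |B| = 4
Since A ⊆ B: B \ A = {1, 5}
|B| - |A| = 4 - 2 = 2

2


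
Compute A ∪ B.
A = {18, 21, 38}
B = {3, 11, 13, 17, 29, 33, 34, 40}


Set A = {18, 21, 38}
Set B = {3, 11, 13, 17, 29, 33, 34, 40}
A ∪ B includes all elements in either set.
Elements from A: {18, 21, 38}
Elements from B not already included: {3, 11, 13, 17, 29, 33, 34, 40}
A ∪ B = {3, 11, 13, 17, 18, 21, 29, 33, 34, 38, 40}

{3, 11, 13, 17, 18, 21, 29, 33, 34, 38, 40}


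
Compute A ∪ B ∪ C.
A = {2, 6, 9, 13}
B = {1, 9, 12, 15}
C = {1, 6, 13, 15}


Set A = {2, 6, 9, 13}
Set B = {1, 9, 12, 15}
Set C = {1, 6, 13, 15}
First, A ∪ B = {1, 2, 6, 9, 12, 13, 15}
Then, (A ∪ B) ∪ C = {1, 2, 6, 9, 12, 13, 15}

{1, 2, 6, 9, 12, 13, 15}


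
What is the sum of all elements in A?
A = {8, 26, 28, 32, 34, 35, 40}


Set A = {8, 26, 28, 32, 34, 35, 40}
Sum = 8 + 26 + 28 + 32 + 34 + 35 + 40 = 203

203


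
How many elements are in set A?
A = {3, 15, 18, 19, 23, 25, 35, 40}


Set A = {3, 15, 18, 19, 23, 25, 35, 40}
Listing elements: 3, 15, 18, 19, 23, 25, 35, 40
Counting: 8 elements
|A| = 8

8


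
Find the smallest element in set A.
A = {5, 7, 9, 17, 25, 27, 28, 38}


Set A = {5, 7, 9, 17, 25, 27, 28, 38}
Elements in ascending order: 5, 7, 9, 17, 25, 27, 28, 38
The smallest element is 5.

5


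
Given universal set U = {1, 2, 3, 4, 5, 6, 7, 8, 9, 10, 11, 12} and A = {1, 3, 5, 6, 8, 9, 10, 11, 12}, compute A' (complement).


Universal set U = {1, 2, 3, 4, 5, 6, 7, 8, 9, 10, 11, 12}
Set A = {1, 3, 5, 6, 8, 9, 10, 11, 12}
A' = U \ A = elements in U but not in A
Checking each element of U:
1 (in A, exclude), 2 (not in A, include), 3 (in A, exclude), 4 (not in A, include), 5 (in A, exclude), 6 (in A, exclude), 7 (not in A, include), 8 (in A, exclude), 9 (in A, exclude), 10 (in A, exclude), 11 (in A, exclude), 12 (in A, exclude)
A' = {2, 4, 7}

{2, 4, 7}


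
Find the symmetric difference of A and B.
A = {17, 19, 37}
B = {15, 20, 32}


Set A = {17, 19, 37}
Set B = {15, 20, 32}
A △ B = (A \ B) ∪ (B \ A)
Elements in A but not B: {17, 19, 37}
Elements in B but not A: {15, 20, 32}
A △ B = {15, 17, 19, 20, 32, 37}

{15, 17, 19, 20, 32, 37}


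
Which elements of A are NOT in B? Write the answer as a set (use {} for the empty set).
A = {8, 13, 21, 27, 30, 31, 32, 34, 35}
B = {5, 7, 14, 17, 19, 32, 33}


Set A = {8, 13, 21, 27, 30, 31, 32, 34, 35}
Set B = {5, 7, 14, 17, 19, 32, 33}
Check each element of A against B:
8 ∉ B (include), 13 ∉ B (include), 21 ∉ B (include), 27 ∉ B (include), 30 ∉ B (include), 31 ∉ B (include), 32 ∈ B, 34 ∉ B (include), 35 ∉ B (include)
Elements of A not in B: {8, 13, 21, 27, 30, 31, 34, 35}

{8, 13, 21, 27, 30, 31, 34, 35}


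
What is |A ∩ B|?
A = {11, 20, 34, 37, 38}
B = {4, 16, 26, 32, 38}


Set A = {11, 20, 34, 37, 38}
Set B = {4, 16, 26, 32, 38}
A ∩ B = {38}
|A ∩ B| = 1

1


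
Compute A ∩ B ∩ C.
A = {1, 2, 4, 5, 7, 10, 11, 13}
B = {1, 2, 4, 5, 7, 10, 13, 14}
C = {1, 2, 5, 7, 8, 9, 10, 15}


Set A = {1, 2, 4, 5, 7, 10, 11, 13}
Set B = {1, 2, 4, 5, 7, 10, 13, 14}
Set C = {1, 2, 5, 7, 8, 9, 10, 15}
First, A ∩ B = {1, 2, 4, 5, 7, 10, 13}
Then, (A ∩ B) ∩ C = {1, 2, 5, 7, 10}

{1, 2, 5, 7, 10}


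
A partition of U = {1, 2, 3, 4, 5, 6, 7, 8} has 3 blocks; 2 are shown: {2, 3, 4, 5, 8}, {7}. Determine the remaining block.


U = {1, 2, 3, 4, 5, 6, 7, 8}
Shown blocks: {2, 3, 4, 5, 8}, {7}
A partition's blocks are pairwise disjoint and cover U, so the missing block = U \ (union of shown blocks).
Union of shown blocks: {2, 3, 4, 5, 7, 8}
Missing block = U \ (union) = {1, 6}

{1, 6}


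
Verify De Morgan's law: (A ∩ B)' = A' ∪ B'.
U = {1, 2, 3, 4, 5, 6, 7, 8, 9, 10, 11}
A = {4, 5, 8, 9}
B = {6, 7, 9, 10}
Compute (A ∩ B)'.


U = {1, 2, 3, 4, 5, 6, 7, 8, 9, 10, 11}
A = {4, 5, 8, 9}, B = {6, 7, 9, 10}
A ∩ B = {9}
(A ∩ B)' = U \ (A ∩ B) = {1, 2, 3, 4, 5, 6, 7, 8, 10, 11}
Verification via A' ∪ B': A' = {1, 2, 3, 6, 7, 10, 11}, B' = {1, 2, 3, 4, 5, 8, 11}
A' ∪ B' = {1, 2, 3, 4, 5, 6, 7, 8, 10, 11} ✓

{1, 2, 3, 4, 5, 6, 7, 8, 10, 11}


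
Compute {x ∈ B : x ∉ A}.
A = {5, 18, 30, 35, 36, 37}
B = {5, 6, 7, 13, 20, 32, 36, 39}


Set A = {5, 18, 30, 35, 36, 37}
Set B = {5, 6, 7, 13, 20, 32, 36, 39}
Check each element of B against A:
5 ∈ A, 6 ∉ A (include), 7 ∉ A (include), 13 ∉ A (include), 20 ∉ A (include), 32 ∉ A (include), 36 ∈ A, 39 ∉ A (include)
Elements of B not in A: {6, 7, 13, 20, 32, 39}

{6, 7, 13, 20, 32, 39}


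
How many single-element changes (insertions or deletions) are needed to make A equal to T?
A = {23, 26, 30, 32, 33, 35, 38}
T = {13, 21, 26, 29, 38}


Set A = {23, 26, 30, 32, 33, 35, 38}
Set T = {13, 21, 26, 29, 38}
Elements to remove from A (in A, not in T): {23, 30, 32, 33, 35} → 5 removals
Elements to add to A (in T, not in A): {13, 21, 29} → 3 additions
Total edits = 5 + 3 = 8

8


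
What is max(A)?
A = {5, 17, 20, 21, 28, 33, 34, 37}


Set A = {5, 17, 20, 21, 28, 33, 34, 37}
Elements in ascending order: 5, 17, 20, 21, 28, 33, 34, 37
The largest element is 37.

37


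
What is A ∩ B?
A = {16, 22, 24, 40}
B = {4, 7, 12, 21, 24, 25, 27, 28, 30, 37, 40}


Set A = {16, 22, 24, 40}
Set B = {4, 7, 12, 21, 24, 25, 27, 28, 30, 37, 40}
A ∩ B includes only elements in both sets.
Check each element of A against B:
16 ✗, 22 ✗, 24 ✓, 40 ✓
A ∩ B = {24, 40}

{24, 40}


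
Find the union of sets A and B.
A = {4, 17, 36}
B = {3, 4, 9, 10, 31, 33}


Set A = {4, 17, 36}
Set B = {3, 4, 9, 10, 31, 33}
A ∪ B includes all elements in either set.
Elements from A: {4, 17, 36}
Elements from B not already included: {3, 9, 10, 31, 33}
A ∪ B = {3, 4, 9, 10, 17, 31, 33, 36}

{3, 4, 9, 10, 17, 31, 33, 36}


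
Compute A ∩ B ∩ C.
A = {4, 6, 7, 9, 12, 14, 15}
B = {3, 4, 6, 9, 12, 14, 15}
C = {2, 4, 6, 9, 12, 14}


Set A = {4, 6, 7, 9, 12, 14, 15}
Set B = {3, 4, 6, 9, 12, 14, 15}
Set C = {2, 4, 6, 9, 12, 14}
First, A ∩ B = {4, 6, 9, 12, 14, 15}
Then, (A ∩ B) ∩ C = {4, 6, 9, 12, 14}

{4, 6, 9, 12, 14}


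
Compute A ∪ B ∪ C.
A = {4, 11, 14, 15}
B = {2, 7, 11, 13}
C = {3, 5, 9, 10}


Set A = {4, 11, 14, 15}
Set B = {2, 7, 11, 13}
Set C = {3, 5, 9, 10}
First, A ∪ B = {2, 4, 7, 11, 13, 14, 15}
Then, (A ∪ B) ∪ C = {2, 3, 4, 5, 7, 9, 10, 11, 13, 14, 15}

{2, 3, 4, 5, 7, 9, 10, 11, 13, 14, 15}


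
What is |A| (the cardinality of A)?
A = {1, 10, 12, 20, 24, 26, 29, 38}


Set A = {1, 10, 12, 20, 24, 26, 29, 38}
Listing elements: 1, 10, 12, 20, 24, 26, 29, 38
Counting: 8 elements
|A| = 8

8


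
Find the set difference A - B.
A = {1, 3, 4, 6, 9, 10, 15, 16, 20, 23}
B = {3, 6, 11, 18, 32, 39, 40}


Set A = {1, 3, 4, 6, 9, 10, 15, 16, 20, 23}
Set B = {3, 6, 11, 18, 32, 39, 40}
A \ B includes elements in A that are not in B.
Check each element of A:
1 (not in B, keep), 3 (in B, remove), 4 (not in B, keep), 6 (in B, remove), 9 (not in B, keep), 10 (not in B, keep), 15 (not in B, keep), 16 (not in B, keep), 20 (not in B, keep), 23 (not in B, keep)
A \ B = {1, 4, 9, 10, 15, 16, 20, 23}

{1, 4, 9, 10, 15, 16, 20, 23}


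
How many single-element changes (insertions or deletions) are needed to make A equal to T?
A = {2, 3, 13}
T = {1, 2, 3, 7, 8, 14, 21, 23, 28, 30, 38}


Set A = {2, 3, 13}
Set T = {1, 2, 3, 7, 8, 14, 21, 23, 28, 30, 38}
Elements to remove from A (in A, not in T): {13} → 1 removals
Elements to add to A (in T, not in A): {1, 7, 8, 14, 21, 23, 28, 30, 38} → 9 additions
Total edits = 1 + 9 = 10

10


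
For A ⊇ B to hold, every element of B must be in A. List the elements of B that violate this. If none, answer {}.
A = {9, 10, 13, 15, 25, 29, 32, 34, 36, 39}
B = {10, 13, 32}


Set A = {9, 10, 13, 15, 25, 29, 32, 34, 36, 39}
Set B = {10, 13, 32}
Check each element of B against A:
10 ∈ A, 13 ∈ A, 32 ∈ A
Elements of B not in A: {}

{}


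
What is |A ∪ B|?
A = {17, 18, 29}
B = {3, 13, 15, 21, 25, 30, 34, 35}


Set A = {17, 18, 29}, |A| = 3
Set B = {3, 13, 15, 21, 25, 30, 34, 35}, |B| = 8
A ∩ B = {}, |A ∩ B| = 0
|A ∪ B| = |A| + |B| - |A ∩ B| = 3 + 8 - 0 = 11

11


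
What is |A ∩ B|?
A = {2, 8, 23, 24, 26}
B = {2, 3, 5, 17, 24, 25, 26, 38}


Set A = {2, 8, 23, 24, 26}
Set B = {2, 3, 5, 17, 24, 25, 26, 38}
A ∩ B = {2, 24, 26}
|A ∩ B| = 3

3


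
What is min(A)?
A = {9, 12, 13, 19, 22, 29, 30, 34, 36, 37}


Set A = {9, 12, 13, 19, 22, 29, 30, 34, 36, 37}
Elements in ascending order: 9, 12, 13, 19, 22, 29, 30, 34, 36, 37
The smallest element is 9.

9


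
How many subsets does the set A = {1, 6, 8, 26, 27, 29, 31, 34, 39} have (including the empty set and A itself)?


Set A = {1, 6, 8, 26, 27, 29, 31, 34, 39}
|A| = 9
The power set P(A) contains all subsets of A.
|P(A)| = 2^|A| = 2^9 = 512

512


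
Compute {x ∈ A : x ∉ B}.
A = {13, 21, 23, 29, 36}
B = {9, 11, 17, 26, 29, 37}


Set A = {13, 21, 23, 29, 36}
Set B = {9, 11, 17, 26, 29, 37}
Check each element of A against B:
13 ∉ B (include), 21 ∉ B (include), 23 ∉ B (include), 29 ∈ B, 36 ∉ B (include)
Elements of A not in B: {13, 21, 23, 36}

{13, 21, 23, 36}


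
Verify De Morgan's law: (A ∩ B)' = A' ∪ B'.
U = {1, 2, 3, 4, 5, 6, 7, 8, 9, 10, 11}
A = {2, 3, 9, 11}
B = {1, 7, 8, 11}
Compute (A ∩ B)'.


U = {1, 2, 3, 4, 5, 6, 7, 8, 9, 10, 11}
A = {2, 3, 9, 11}, B = {1, 7, 8, 11}
A ∩ B = {11}
(A ∩ B)' = U \ (A ∩ B) = {1, 2, 3, 4, 5, 6, 7, 8, 9, 10}
Verification via A' ∪ B': A' = {1, 4, 5, 6, 7, 8, 10}, B' = {2, 3, 4, 5, 6, 9, 10}
A' ∪ B' = {1, 2, 3, 4, 5, 6, 7, 8, 9, 10} ✓

{1, 2, 3, 4, 5, 6, 7, 8, 9, 10}


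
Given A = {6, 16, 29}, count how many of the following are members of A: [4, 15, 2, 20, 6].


Set A = {6, 16, 29}
Candidates: [4, 15, 2, 20, 6]
Check each candidate:
4 ∉ A, 15 ∉ A, 2 ∉ A, 20 ∉ A, 6 ∈ A
Count of candidates in A: 1

1


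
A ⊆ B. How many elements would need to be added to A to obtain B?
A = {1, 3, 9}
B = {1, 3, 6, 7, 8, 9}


Set A = {1, 3, 9}, |A| = 3
Set B = {1, 3, 6, 7, 8, 9}, |B| = 6
Since A ⊆ B: B \ A = {6, 7, 8}
|B| - |A| = 6 - 3 = 3

3


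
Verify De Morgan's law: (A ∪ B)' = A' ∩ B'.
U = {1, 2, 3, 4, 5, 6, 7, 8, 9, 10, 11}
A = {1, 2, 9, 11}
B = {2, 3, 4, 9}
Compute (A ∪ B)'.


U = {1, 2, 3, 4, 5, 6, 7, 8, 9, 10, 11}
A = {1, 2, 9, 11}, B = {2, 3, 4, 9}
A ∪ B = {1, 2, 3, 4, 9, 11}
(A ∪ B)' = U \ (A ∪ B) = {5, 6, 7, 8, 10}
Verification via A' ∩ B': A' = {3, 4, 5, 6, 7, 8, 10}, B' = {1, 5, 6, 7, 8, 10, 11}
A' ∩ B' = {5, 6, 7, 8, 10} ✓

{5, 6, 7, 8, 10}


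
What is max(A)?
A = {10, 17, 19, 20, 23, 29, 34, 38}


Set A = {10, 17, 19, 20, 23, 29, 34, 38}
Elements in ascending order: 10, 17, 19, 20, 23, 29, 34, 38
The largest element is 38.

38


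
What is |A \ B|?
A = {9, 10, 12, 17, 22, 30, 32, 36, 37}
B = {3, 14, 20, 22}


Set A = {9, 10, 12, 17, 22, 30, 32, 36, 37}
Set B = {3, 14, 20, 22}
A \ B = {9, 10, 12, 17, 30, 32, 36, 37}
|A \ B| = 8

8


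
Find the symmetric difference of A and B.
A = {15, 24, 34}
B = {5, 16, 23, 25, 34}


Set A = {15, 24, 34}
Set B = {5, 16, 23, 25, 34}
A △ B = (A \ B) ∪ (B \ A)
Elements in A but not B: {15, 24}
Elements in B but not A: {5, 16, 23, 25}
A △ B = {5, 15, 16, 23, 24, 25}

{5, 15, 16, 23, 24, 25}


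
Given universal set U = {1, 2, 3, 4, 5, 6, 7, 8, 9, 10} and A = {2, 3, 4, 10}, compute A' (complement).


Universal set U = {1, 2, 3, 4, 5, 6, 7, 8, 9, 10}
Set A = {2, 3, 4, 10}
A' = U \ A = elements in U but not in A
Checking each element of U:
1 (not in A, include), 2 (in A, exclude), 3 (in A, exclude), 4 (in A, exclude), 5 (not in A, include), 6 (not in A, include), 7 (not in A, include), 8 (not in A, include), 9 (not in A, include), 10 (in A, exclude)
A' = {1, 5, 6, 7, 8, 9}

{1, 5, 6, 7, 8, 9}


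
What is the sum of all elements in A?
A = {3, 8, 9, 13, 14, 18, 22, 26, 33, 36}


Set A = {3, 8, 9, 13, 14, 18, 22, 26, 33, 36}
Sum = 3 + 8 + 9 + 13 + 14 + 18 + 22 + 26 + 33 + 36 = 182

182


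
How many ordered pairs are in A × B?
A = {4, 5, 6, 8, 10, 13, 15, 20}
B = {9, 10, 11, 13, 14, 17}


Set A = {4, 5, 6, 8, 10, 13, 15, 20} has 8 elements.
Set B = {9, 10, 11, 13, 14, 17} has 6 elements.
|A × B| = |A| × |B| = 8 × 6 = 48

48


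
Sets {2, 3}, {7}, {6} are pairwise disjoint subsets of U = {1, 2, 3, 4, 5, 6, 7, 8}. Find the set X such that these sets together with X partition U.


U = {1, 2, 3, 4, 5, 6, 7, 8}
Shown blocks: {2, 3}, {7}, {6}
A partition's blocks are pairwise disjoint and cover U, so the missing block = U \ (union of shown blocks).
Union of shown blocks: {2, 3, 6, 7}
Missing block = U \ (union) = {1, 4, 5, 8}

{1, 4, 5, 8}


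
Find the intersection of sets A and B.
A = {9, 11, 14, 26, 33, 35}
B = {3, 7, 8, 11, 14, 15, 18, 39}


Set A = {9, 11, 14, 26, 33, 35}
Set B = {3, 7, 8, 11, 14, 15, 18, 39}
A ∩ B includes only elements in both sets.
Check each element of A against B:
9 ✗, 11 ✓, 14 ✓, 26 ✗, 33 ✗, 35 ✗
A ∩ B = {11, 14}

{11, 14}


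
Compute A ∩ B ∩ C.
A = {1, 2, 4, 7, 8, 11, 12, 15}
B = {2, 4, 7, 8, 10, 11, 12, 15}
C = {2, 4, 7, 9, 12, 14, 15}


Set A = {1, 2, 4, 7, 8, 11, 12, 15}
Set B = {2, 4, 7, 8, 10, 11, 12, 15}
Set C = {2, 4, 7, 9, 12, 14, 15}
First, A ∩ B = {2, 4, 7, 8, 11, 12, 15}
Then, (A ∩ B) ∩ C = {2, 4, 7, 12, 15}

{2, 4, 7, 12, 15}


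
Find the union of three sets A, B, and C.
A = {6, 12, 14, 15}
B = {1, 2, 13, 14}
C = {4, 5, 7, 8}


Set A = {6, 12, 14, 15}
Set B = {1, 2, 13, 14}
Set C = {4, 5, 7, 8}
First, A ∪ B = {1, 2, 6, 12, 13, 14, 15}
Then, (A ∪ B) ∪ C = {1, 2, 4, 5, 6, 7, 8, 12, 13, 14, 15}

{1, 2, 4, 5, 6, 7, 8, 12, 13, 14, 15}


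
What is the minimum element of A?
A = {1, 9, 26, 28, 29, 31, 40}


Set A = {1, 9, 26, 28, 29, 31, 40}
Elements in ascending order: 1, 9, 26, 28, 29, 31, 40
The smallest element is 1.

1


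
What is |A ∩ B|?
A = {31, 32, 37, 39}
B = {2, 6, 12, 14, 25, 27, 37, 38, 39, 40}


Set A = {31, 32, 37, 39}
Set B = {2, 6, 12, 14, 25, 27, 37, 38, 39, 40}
A ∩ B = {37, 39}
|A ∩ B| = 2

2


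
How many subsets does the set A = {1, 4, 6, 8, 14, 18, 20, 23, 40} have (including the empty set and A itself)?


Set A = {1, 4, 6, 8, 14, 18, 20, 23, 40}
|A| = 9
The power set P(A) contains all subsets of A.
|P(A)| = 2^|A| = 2^9 = 512

512


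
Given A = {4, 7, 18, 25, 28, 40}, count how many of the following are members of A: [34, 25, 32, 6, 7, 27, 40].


Set A = {4, 7, 18, 25, 28, 40}
Candidates: [34, 25, 32, 6, 7, 27, 40]
Check each candidate:
34 ∉ A, 25 ∈ A, 32 ∉ A, 6 ∉ A, 7 ∈ A, 27 ∉ A, 40 ∈ A
Count of candidates in A: 3

3


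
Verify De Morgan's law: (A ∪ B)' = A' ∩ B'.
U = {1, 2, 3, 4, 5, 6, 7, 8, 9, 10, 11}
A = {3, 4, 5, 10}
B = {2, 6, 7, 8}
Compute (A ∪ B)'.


U = {1, 2, 3, 4, 5, 6, 7, 8, 9, 10, 11}
A = {3, 4, 5, 10}, B = {2, 6, 7, 8}
A ∪ B = {2, 3, 4, 5, 6, 7, 8, 10}
(A ∪ B)' = U \ (A ∪ B) = {1, 9, 11}
Verification via A' ∩ B': A' = {1, 2, 6, 7, 8, 9, 11}, B' = {1, 3, 4, 5, 9, 10, 11}
A' ∩ B' = {1, 9, 11} ✓

{1, 9, 11}


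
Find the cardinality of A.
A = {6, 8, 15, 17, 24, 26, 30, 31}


Set A = {6, 8, 15, 17, 24, 26, 30, 31}
Listing elements: 6, 8, 15, 17, 24, 26, 30, 31
Counting: 8 elements
|A| = 8

8


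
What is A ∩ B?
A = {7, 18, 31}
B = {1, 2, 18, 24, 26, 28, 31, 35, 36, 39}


Set A = {7, 18, 31}
Set B = {1, 2, 18, 24, 26, 28, 31, 35, 36, 39}
A ∩ B includes only elements in both sets.
Check each element of A against B:
7 ✗, 18 ✓, 31 ✓
A ∩ B = {18, 31}

{18, 31}


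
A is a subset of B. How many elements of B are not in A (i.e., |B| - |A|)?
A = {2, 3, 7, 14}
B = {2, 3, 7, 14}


Set A = {2, 3, 7, 14}, |A| = 4
Set B = {2, 3, 7, 14}, |B| = 4
Since A ⊆ B: B \ A = {}
|B| - |A| = 4 - 4 = 0

0


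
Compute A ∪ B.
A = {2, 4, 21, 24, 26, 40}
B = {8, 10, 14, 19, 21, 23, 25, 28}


Set A = {2, 4, 21, 24, 26, 40}
Set B = {8, 10, 14, 19, 21, 23, 25, 28}
A ∪ B includes all elements in either set.
Elements from A: {2, 4, 21, 24, 26, 40}
Elements from B not already included: {8, 10, 14, 19, 23, 25, 28}
A ∪ B = {2, 4, 8, 10, 14, 19, 21, 23, 24, 25, 26, 28, 40}

{2, 4, 8, 10, 14, 19, 21, 23, 24, 25, 26, 28, 40}


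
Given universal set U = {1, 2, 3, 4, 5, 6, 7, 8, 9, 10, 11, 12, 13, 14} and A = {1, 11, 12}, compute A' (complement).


Universal set U = {1, 2, 3, 4, 5, 6, 7, 8, 9, 10, 11, 12, 13, 14}
Set A = {1, 11, 12}
A' = U \ A = elements in U but not in A
Checking each element of U:
1 (in A, exclude), 2 (not in A, include), 3 (not in A, include), 4 (not in A, include), 5 (not in A, include), 6 (not in A, include), 7 (not in A, include), 8 (not in A, include), 9 (not in A, include), 10 (not in A, include), 11 (in A, exclude), 12 (in A, exclude), 13 (not in A, include), 14 (not in A, include)
A' = {2, 3, 4, 5, 6, 7, 8, 9, 10, 13, 14}

{2, 3, 4, 5, 6, 7, 8, 9, 10, 13, 14}


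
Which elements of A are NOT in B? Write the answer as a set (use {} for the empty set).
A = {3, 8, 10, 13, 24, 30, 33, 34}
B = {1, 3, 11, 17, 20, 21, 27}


Set A = {3, 8, 10, 13, 24, 30, 33, 34}
Set B = {1, 3, 11, 17, 20, 21, 27}
Check each element of A against B:
3 ∈ B, 8 ∉ B (include), 10 ∉ B (include), 13 ∉ B (include), 24 ∉ B (include), 30 ∉ B (include), 33 ∉ B (include), 34 ∉ B (include)
Elements of A not in B: {8, 10, 13, 24, 30, 33, 34}

{8, 10, 13, 24, 30, 33, 34}


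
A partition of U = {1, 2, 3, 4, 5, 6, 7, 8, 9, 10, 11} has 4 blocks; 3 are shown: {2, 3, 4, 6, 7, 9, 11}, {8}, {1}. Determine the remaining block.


U = {1, 2, 3, 4, 5, 6, 7, 8, 9, 10, 11}
Shown blocks: {2, 3, 4, 6, 7, 9, 11}, {8}, {1}
A partition's blocks are pairwise disjoint and cover U, so the missing block = U \ (union of shown blocks).
Union of shown blocks: {1, 2, 3, 4, 6, 7, 8, 9, 11}
Missing block = U \ (union) = {5, 10}

{5, 10}


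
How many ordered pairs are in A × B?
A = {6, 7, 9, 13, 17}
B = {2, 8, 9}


Set A = {6, 7, 9, 13, 17} has 5 elements.
Set B = {2, 8, 9} has 3 elements.
|A × B| = |A| × |B| = 5 × 3 = 15

15


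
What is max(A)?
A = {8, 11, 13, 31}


Set A = {8, 11, 13, 31}
Elements in ascending order: 8, 11, 13, 31
The largest element is 31.

31


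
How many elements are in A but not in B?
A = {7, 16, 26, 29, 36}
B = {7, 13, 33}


Set A = {7, 16, 26, 29, 36}
Set B = {7, 13, 33}
A \ B = {16, 26, 29, 36}
|A \ B| = 4

4


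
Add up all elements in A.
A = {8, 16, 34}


Set A = {8, 16, 34}
Sum = 8 + 16 + 34 = 58

58


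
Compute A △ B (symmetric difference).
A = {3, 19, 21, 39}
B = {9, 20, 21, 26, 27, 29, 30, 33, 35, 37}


Set A = {3, 19, 21, 39}
Set B = {9, 20, 21, 26, 27, 29, 30, 33, 35, 37}
A △ B = (A \ B) ∪ (B \ A)
Elements in A but not B: {3, 19, 39}
Elements in B but not A: {9, 20, 26, 27, 29, 30, 33, 35, 37}
A △ B = {3, 9, 19, 20, 26, 27, 29, 30, 33, 35, 37, 39}

{3, 9, 19, 20, 26, 27, 29, 30, 33, 35, 37, 39}


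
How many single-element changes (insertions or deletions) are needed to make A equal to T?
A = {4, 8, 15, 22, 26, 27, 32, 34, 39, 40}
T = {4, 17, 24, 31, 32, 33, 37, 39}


Set A = {4, 8, 15, 22, 26, 27, 32, 34, 39, 40}
Set T = {4, 17, 24, 31, 32, 33, 37, 39}
Elements to remove from A (in A, not in T): {8, 15, 22, 26, 27, 34, 40} → 7 removals
Elements to add to A (in T, not in A): {17, 24, 31, 33, 37} → 5 additions
Total edits = 7 + 5 = 12

12


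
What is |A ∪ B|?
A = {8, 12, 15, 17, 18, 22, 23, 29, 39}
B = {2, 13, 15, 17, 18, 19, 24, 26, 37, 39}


Set A = {8, 12, 15, 17, 18, 22, 23, 29, 39}, |A| = 9
Set B = {2, 13, 15, 17, 18, 19, 24, 26, 37, 39}, |B| = 10
A ∩ B = {15, 17, 18, 39}, |A ∩ B| = 4
|A ∪ B| = |A| + |B| - |A ∩ B| = 9 + 10 - 4 = 15

15


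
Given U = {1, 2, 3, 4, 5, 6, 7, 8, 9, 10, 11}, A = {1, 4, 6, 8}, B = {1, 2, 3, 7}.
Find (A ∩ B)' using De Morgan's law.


U = {1, 2, 3, 4, 5, 6, 7, 8, 9, 10, 11}
A = {1, 4, 6, 8}, B = {1, 2, 3, 7}
A ∩ B = {1}
(A ∩ B)' = U \ (A ∩ B) = {2, 3, 4, 5, 6, 7, 8, 9, 10, 11}
Verification via A' ∪ B': A' = {2, 3, 5, 7, 9, 10, 11}, B' = {4, 5, 6, 8, 9, 10, 11}
A' ∪ B' = {2, 3, 4, 5, 6, 7, 8, 9, 10, 11} ✓

{2, 3, 4, 5, 6, 7, 8, 9, 10, 11}


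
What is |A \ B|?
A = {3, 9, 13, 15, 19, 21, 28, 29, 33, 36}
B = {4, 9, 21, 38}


Set A = {3, 9, 13, 15, 19, 21, 28, 29, 33, 36}
Set B = {4, 9, 21, 38}
A \ B = {3, 13, 15, 19, 28, 29, 33, 36}
|A \ B| = 8

8


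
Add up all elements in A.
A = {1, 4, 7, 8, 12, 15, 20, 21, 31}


Set A = {1, 4, 7, 8, 12, 15, 20, 21, 31}
Sum = 1 + 4 + 7 + 8 + 12 + 15 + 20 + 21 + 31 = 119

119


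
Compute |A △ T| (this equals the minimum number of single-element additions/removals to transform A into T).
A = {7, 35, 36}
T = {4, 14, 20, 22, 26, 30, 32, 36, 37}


Set A = {7, 35, 36}
Set T = {4, 14, 20, 22, 26, 30, 32, 36, 37}
Elements to remove from A (in A, not in T): {7, 35} → 2 removals
Elements to add to A (in T, not in A): {4, 14, 20, 22, 26, 30, 32, 37} → 8 additions
Total edits = 2 + 8 = 10

10


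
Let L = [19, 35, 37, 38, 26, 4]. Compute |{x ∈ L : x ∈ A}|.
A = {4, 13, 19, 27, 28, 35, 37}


Set A = {4, 13, 19, 27, 28, 35, 37}
Candidates: [19, 35, 37, 38, 26, 4]
Check each candidate:
19 ∈ A, 35 ∈ A, 37 ∈ A, 38 ∉ A, 26 ∉ A, 4 ∈ A
Count of candidates in A: 4

4


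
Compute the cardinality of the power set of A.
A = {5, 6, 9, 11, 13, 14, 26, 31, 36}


Set A = {5, 6, 9, 11, 13, 14, 26, 31, 36}
|A| = 9
The power set P(A) contains all subsets of A.
|P(A)| = 2^|A| = 2^9 = 512

512


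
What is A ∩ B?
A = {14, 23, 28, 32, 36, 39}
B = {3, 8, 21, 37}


Set A = {14, 23, 28, 32, 36, 39}
Set B = {3, 8, 21, 37}
A ∩ B includes only elements in both sets.
Check each element of A against B:
14 ✗, 23 ✗, 28 ✗, 32 ✗, 36 ✗, 39 ✗
A ∩ B = {}

{}


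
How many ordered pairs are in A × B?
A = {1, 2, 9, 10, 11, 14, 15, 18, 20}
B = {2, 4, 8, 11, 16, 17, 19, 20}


Set A = {1, 2, 9, 10, 11, 14, 15, 18, 20} has 9 elements.
Set B = {2, 4, 8, 11, 16, 17, 19, 20} has 8 elements.
|A × B| = |A| × |B| = 9 × 8 = 72

72


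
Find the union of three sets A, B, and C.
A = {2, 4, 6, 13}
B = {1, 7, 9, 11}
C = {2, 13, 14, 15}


Set A = {2, 4, 6, 13}
Set B = {1, 7, 9, 11}
Set C = {2, 13, 14, 15}
First, A ∪ B = {1, 2, 4, 6, 7, 9, 11, 13}
Then, (A ∪ B) ∪ C = {1, 2, 4, 6, 7, 9, 11, 13, 14, 15}

{1, 2, 4, 6, 7, 9, 11, 13, 14, 15}


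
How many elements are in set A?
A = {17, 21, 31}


Set A = {17, 21, 31}
Listing elements: 17, 21, 31
Counting: 3 elements
|A| = 3

3


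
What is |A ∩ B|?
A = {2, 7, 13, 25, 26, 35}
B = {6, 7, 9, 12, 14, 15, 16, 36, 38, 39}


Set A = {2, 7, 13, 25, 26, 35}
Set B = {6, 7, 9, 12, 14, 15, 16, 36, 38, 39}
A ∩ B = {7}
|A ∩ B| = 1

1


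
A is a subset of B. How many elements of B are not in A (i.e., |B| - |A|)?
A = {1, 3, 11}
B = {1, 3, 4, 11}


Set A = {1, 3, 11}, |A| = 3
Set B = {1, 3, 4, 11}, |B| = 4
Since A ⊆ B: B \ A = {4}
|B| - |A| = 4 - 3 = 1

1


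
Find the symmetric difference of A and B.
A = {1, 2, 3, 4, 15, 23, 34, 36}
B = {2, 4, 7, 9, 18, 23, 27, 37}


Set A = {1, 2, 3, 4, 15, 23, 34, 36}
Set B = {2, 4, 7, 9, 18, 23, 27, 37}
A △ B = (A \ B) ∪ (B \ A)
Elements in A but not B: {1, 3, 15, 34, 36}
Elements in B but not A: {7, 9, 18, 27, 37}
A △ B = {1, 3, 7, 9, 15, 18, 27, 34, 36, 37}

{1, 3, 7, 9, 15, 18, 27, 34, 36, 37}
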